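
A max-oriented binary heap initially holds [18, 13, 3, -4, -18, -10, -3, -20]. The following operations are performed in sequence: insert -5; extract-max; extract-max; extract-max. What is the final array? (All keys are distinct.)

insert -5:
  append -5 at index 8 → [18, 13, 3, -4, -18, -10, -3, -20, -5] (no swap needed)
extract-max → returns 18:
  remove root 18; move last element -5 to root → [-5, 13, 3, -4, -18, -10, -3, -20]
  -5 vs larger child 13 at index 1, swap → [13, -5, 3, -4, -18, -10, -3, -20]
  -5 vs larger child -4 at index 3, swap → [13, -4, 3, -5, -18, -10, -3, -20]
extract-max → returns 13:
  remove root 13; move last element -20 to root → [-20, -4, 3, -5, -18, -10, -3]
  -20 vs larger child 3 at index 2, swap → [3, -4, -20, -5, -18, -10, -3]
  -20 vs larger child -3 at index 6, swap → [3, -4, -3, -5, -18, -10, -20]
extract-max → returns 3:
  remove root 3; move last element -20 to root → [-20, -4, -3, -5, -18, -10]
  -20 vs larger child -3 at index 2, swap → [-3, -4, -20, -5, -18, -10]
  -20 vs only child -10 at index 5, swap → [-3, -4, -10, -5, -18, -20]

[-3, -4, -10, -5, -18, -20]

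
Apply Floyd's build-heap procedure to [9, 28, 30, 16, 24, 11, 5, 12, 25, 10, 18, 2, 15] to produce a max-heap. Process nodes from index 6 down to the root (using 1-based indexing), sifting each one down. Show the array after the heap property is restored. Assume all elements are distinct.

[30, 28, 15, 25, 24, 11, 5, 12, 16, 10, 18, 2, 9]

sift down from index 6:
  11 vs larger child 15 at index 13, swap → [9, 28, 30, 16, 24, 15, 5, 12, 25, 10, 18, 2, 11]
sift down from index 5: already satisfies heap property
sift down from index 4:
  16 vs larger child 25 at index 9, swap → [9, 28, 30, 25, 24, 15, 5, 12, 16, 10, 18, 2, 11]
sift down from index 3: already satisfies heap property
sift down from index 2: already satisfies heap property
sift down from index 1:
  9 vs larger child 30 at index 3, swap → [30, 28, 9, 25, 24, 15, 5, 12, 16, 10, 18, 2, 11]
  9 vs larger child 15 at index 6, swap → [30, 28, 15, 25, 24, 9, 5, 12, 16, 10, 18, 2, 11]
  9 vs larger child 11 at index 13, swap → [30, 28, 15, 25, 24, 11, 5, 12, 16, 10, 18, 2, 9]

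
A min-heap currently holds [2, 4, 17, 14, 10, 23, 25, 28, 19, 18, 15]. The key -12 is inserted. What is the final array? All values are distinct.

append -12 at index 11 → [2, 4, 17, 14, 10, 23, 25, 28, 19, 18, 15, -12]
-12 < parent 23 at index 5, swap → [2, 4, 17, 14, 10, -12, 25, 28, 19, 18, 15, 23]
-12 < parent 17 at index 2, swap → [2, 4, -12, 14, 10, 17, 25, 28, 19, 18, 15, 23]
-12 < parent 2 at index 0, swap → [-12, 4, 2, 14, 10, 17, 25, 28, 19, 18, 15, 23]

[-12, 4, 2, 14, 10, 17, 25, 28, 19, 18, 15, 23]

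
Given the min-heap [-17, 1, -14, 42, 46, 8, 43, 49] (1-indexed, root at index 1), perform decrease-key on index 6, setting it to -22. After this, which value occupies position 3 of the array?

set index 6 from 8 to -22 → [-17, 1, -14, 42, 46, -22, 43, 49]
-22 < parent -14 at index 3, swap → [-17, 1, -22, 42, 46, -14, 43, 49]
-22 < parent -17 at index 1, swap → [-22, 1, -17, 42, 46, -14, 43, 49]
resulting array: [-22, 1, -17, 42, 46, -14, 43, 49]

-17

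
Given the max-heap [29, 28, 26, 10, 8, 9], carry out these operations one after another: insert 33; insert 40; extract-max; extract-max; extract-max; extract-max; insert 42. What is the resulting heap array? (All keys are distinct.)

[42, 26, 8, 9, 10]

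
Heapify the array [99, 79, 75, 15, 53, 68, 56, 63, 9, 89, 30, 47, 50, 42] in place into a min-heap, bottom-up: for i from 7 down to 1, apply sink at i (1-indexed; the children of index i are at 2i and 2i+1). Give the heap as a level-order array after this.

sift down from index 7:
  56 vs only child 42 at index 14, swap → [99, 79, 75, 15, 53, 68, 42, 63, 9, 89, 30, 47, 50, 56]
sift down from index 6:
  68 vs smaller child 47 at index 12, swap → [99, 79, 75, 15, 53, 47, 42, 63, 9, 89, 30, 68, 50, 56]
sift down from index 5:
  53 vs smaller child 30 at index 11, swap → [99, 79, 75, 15, 30, 47, 42, 63, 9, 89, 53, 68, 50, 56]
sift down from index 4:
  15 vs smaller child 9 at index 9, swap → [99, 79, 75, 9, 30, 47, 42, 63, 15, 89, 53, 68, 50, 56]
sift down from index 3:
  75 vs smaller child 42 at index 7, swap → [99, 79, 42, 9, 30, 47, 75, 63, 15, 89, 53, 68, 50, 56]
  75 vs only child 56 at index 14, swap → [99, 79, 42, 9, 30, 47, 56, 63, 15, 89, 53, 68, 50, 75]
sift down from index 2:
  79 vs smaller child 9 at index 4, swap → [99, 9, 42, 79, 30, 47, 56, 63, 15, 89, 53, 68, 50, 75]
  79 vs smaller child 15 at index 9, swap → [99, 9, 42, 15, 30, 47, 56, 63, 79, 89, 53, 68, 50, 75]
sift down from index 1:
  99 vs smaller child 9 at index 2, swap → [9, 99, 42, 15, 30, 47, 56, 63, 79, 89, 53, 68, 50, 75]
  99 vs smaller child 15 at index 4, swap → [9, 15, 42, 99, 30, 47, 56, 63, 79, 89, 53, 68, 50, 75]
  99 vs smaller child 63 at index 8, swap → [9, 15, 42, 63, 30, 47, 56, 99, 79, 89, 53, 68, 50, 75]

[9, 15, 42, 63, 30, 47, 56, 99, 79, 89, 53, 68, 50, 75]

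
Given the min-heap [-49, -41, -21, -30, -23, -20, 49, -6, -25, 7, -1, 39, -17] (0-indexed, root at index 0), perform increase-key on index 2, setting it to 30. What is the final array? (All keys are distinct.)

[-49, -41, -20, -30, -23, -17, 49, -6, -25, 7, -1, 39, 30]

set index 2 from -21 to 30 → [-49, -41, 30, -30, -23, -20, 49, -6, -25, 7, -1, 39, -17]
30 vs smaller child -20 at index 5, swap → [-49, -41, -20, -30, -23, 30, 49, -6, -25, 7, -1, 39, -17]
30 vs smaller child -17 at index 12, swap → [-49, -41, -20, -30, -23, -17, 49, -6, -25, 7, -1, 39, 30]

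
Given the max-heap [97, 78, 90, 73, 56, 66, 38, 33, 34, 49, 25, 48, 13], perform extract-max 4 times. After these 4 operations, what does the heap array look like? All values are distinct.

[66, 56, 48, 34, 49, 25, 38, 33, 13]

extract-max #1 returns 97:
  remove root 97; move last element 13 to root → [13, 78, 90, 73, 56, 66, 38, 33, 34, 49, 25, 48]
  13 vs larger child 90 at index 2, swap → [90, 78, 13, 73, 56, 66, 38, 33, 34, 49, 25, 48]
  13 vs larger child 66 at index 5, swap → [90, 78, 66, 73, 56, 13, 38, 33, 34, 49, 25, 48]
  13 vs only child 48 at index 11, swap → [90, 78, 66, 73, 56, 48, 38, 33, 34, 49, 25, 13]
extract-max #2 returns 90:
  remove root 90; move last element 13 to root → [13, 78, 66, 73, 56, 48, 38, 33, 34, 49, 25]
  13 vs larger child 78 at index 1, swap → [78, 13, 66, 73, 56, 48, 38, 33, 34, 49, 25]
  13 vs larger child 73 at index 3, swap → [78, 73, 66, 13, 56, 48, 38, 33, 34, 49, 25]
  13 vs larger child 34 at index 8, swap → [78, 73, 66, 34, 56, 48, 38, 33, 13, 49, 25]
extract-max #3 returns 78:
  remove root 78; move last element 25 to root → [25, 73, 66, 34, 56, 48, 38, 33, 13, 49]
  25 vs larger child 73 at index 1, swap → [73, 25, 66, 34, 56, 48, 38, 33, 13, 49]
  25 vs larger child 56 at index 4, swap → [73, 56, 66, 34, 25, 48, 38, 33, 13, 49]
  25 vs only child 49 at index 9, swap → [73, 56, 66, 34, 49, 48, 38, 33, 13, 25]
extract-max #4 returns 73:
  remove root 73; move last element 25 to root → [25, 56, 66, 34, 49, 48, 38, 33, 13]
  25 vs larger child 66 at index 2, swap → [66, 56, 25, 34, 49, 48, 38, 33, 13]
  25 vs larger child 48 at index 5, swap → [66, 56, 48, 34, 49, 25, 38, 33, 13]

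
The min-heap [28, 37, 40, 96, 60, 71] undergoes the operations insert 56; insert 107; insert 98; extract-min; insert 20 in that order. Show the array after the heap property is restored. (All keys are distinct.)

insert 56:
  append 56 at index 6 → [28, 37, 40, 96, 60, 71, 56] (no swap needed)
insert 107:
  append 107 at index 7 → [28, 37, 40, 96, 60, 71, 56, 107] (no swap needed)
insert 98:
  append 98 at index 8 → [28, 37, 40, 96, 60, 71, 56, 107, 98] (no swap needed)
extract-min → returns 28:
  remove root 28; move last element 98 to root → [98, 37, 40, 96, 60, 71, 56, 107]
  98 vs smaller child 37 at index 1, swap → [37, 98, 40, 96, 60, 71, 56, 107]
  98 vs smaller child 60 at index 4, swap → [37, 60, 40, 96, 98, 71, 56, 107]
insert 20:
  append 20 at index 8 → [37, 60, 40, 96, 98, 71, 56, 107, 20]
  20 < parent 96 at index 3, swap → [37, 60, 40, 20, 98, 71, 56, 107, 96]
  20 < parent 60 at index 1, swap → [37, 20, 40, 60, 98, 71, 56, 107, 96]
  20 < parent 37 at index 0, swap → [20, 37, 40, 60, 98, 71, 56, 107, 96]

[20, 37, 40, 60, 98, 71, 56, 107, 96]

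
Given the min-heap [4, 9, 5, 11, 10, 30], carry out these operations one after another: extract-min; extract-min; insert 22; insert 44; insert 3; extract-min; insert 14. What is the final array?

[9, 10, 14, 11, 22, 44, 30]

extract-min → returns 4:
  remove root 4; move last element 30 to root → [30, 9, 5, 11, 10]
  30 vs smaller child 5 at index 2, swap → [5, 9, 30, 11, 10]
extract-min → returns 5:
  remove root 5; move last element 10 to root → [10, 9, 30, 11]
  10 vs smaller child 9 at index 1, swap → [9, 10, 30, 11]
insert 22:
  append 22 at index 4 → [9, 10, 30, 11, 22] (no swap needed)
insert 44:
  append 44 at index 5 → [9, 10, 30, 11, 22, 44] (no swap needed)
insert 3:
  append 3 at index 6 → [9, 10, 30, 11, 22, 44, 3]
  3 < parent 30 at index 2, swap → [9, 10, 3, 11, 22, 44, 30]
  3 < parent 9 at index 0, swap → [3, 10, 9, 11, 22, 44, 30]
extract-min → returns 3:
  remove root 3; move last element 30 to root → [30, 10, 9, 11, 22, 44]
  30 vs smaller child 9 at index 2, swap → [9, 10, 30, 11, 22, 44]
insert 14:
  append 14 at index 6 → [9, 10, 30, 11, 22, 44, 14]
  14 < parent 30 at index 2, swap → [9, 10, 14, 11, 22, 44, 30]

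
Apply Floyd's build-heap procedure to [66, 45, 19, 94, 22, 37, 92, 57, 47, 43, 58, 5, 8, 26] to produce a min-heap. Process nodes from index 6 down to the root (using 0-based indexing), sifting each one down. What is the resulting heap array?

[5, 22, 8, 47, 43, 19, 26, 57, 94, 45, 58, 37, 66, 92]

sift down from index 6:
  92 vs only child 26 at index 13, swap → [66, 45, 19, 94, 22, 37, 26, 57, 47, 43, 58, 5, 8, 92]
sift down from index 5:
  37 vs smaller child 5 at index 11, swap → [66, 45, 19, 94, 22, 5, 26, 57, 47, 43, 58, 37, 8, 92]
sift down from index 4: already satisfies heap property
sift down from index 3:
  94 vs smaller child 47 at index 8, swap → [66, 45, 19, 47, 22, 5, 26, 57, 94, 43, 58, 37, 8, 92]
sift down from index 2:
  19 vs smaller child 5 at index 5, swap → [66, 45, 5, 47, 22, 19, 26, 57, 94, 43, 58, 37, 8, 92]
  19 vs smaller child 8 at index 12, swap → [66, 45, 5, 47, 22, 8, 26, 57, 94, 43, 58, 37, 19, 92]
sift down from index 1:
  45 vs smaller child 22 at index 4, swap → [66, 22, 5, 47, 45, 8, 26, 57, 94, 43, 58, 37, 19, 92]
  45 vs smaller child 43 at index 9, swap → [66, 22, 5, 47, 43, 8, 26, 57, 94, 45, 58, 37, 19, 92]
sift down from index 0:
  66 vs smaller child 5 at index 2, swap → [5, 22, 66, 47, 43, 8, 26, 57, 94, 45, 58, 37, 19, 92]
  66 vs smaller child 8 at index 5, swap → [5, 22, 8, 47, 43, 66, 26, 57, 94, 45, 58, 37, 19, 92]
  66 vs smaller child 19 at index 12, swap → [5, 22, 8, 47, 43, 19, 26, 57, 94, 45, 58, 37, 66, 92]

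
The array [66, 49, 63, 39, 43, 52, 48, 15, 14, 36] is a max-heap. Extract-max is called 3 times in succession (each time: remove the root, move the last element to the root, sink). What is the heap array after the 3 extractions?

extract-max #1 returns 66:
  remove root 66; move last element 36 to root → [36, 49, 63, 39, 43, 52, 48, 15, 14]
  36 vs larger child 63 at index 2, swap → [63, 49, 36, 39, 43, 52, 48, 15, 14]
  36 vs larger child 52 at index 5, swap → [63, 49, 52, 39, 43, 36, 48, 15, 14]
extract-max #2 returns 63:
  remove root 63; move last element 14 to root → [14, 49, 52, 39, 43, 36, 48, 15]
  14 vs larger child 52 at index 2, swap → [52, 49, 14, 39, 43, 36, 48, 15]
  14 vs larger child 48 at index 6, swap → [52, 49, 48, 39, 43, 36, 14, 15]
extract-max #3 returns 52:
  remove root 52; move last element 15 to root → [15, 49, 48, 39, 43, 36, 14]
  15 vs larger child 49 at index 1, swap → [49, 15, 48, 39, 43, 36, 14]
  15 vs larger child 43 at index 4, swap → [49, 43, 48, 39, 15, 36, 14]

[49, 43, 48, 39, 15, 36, 14]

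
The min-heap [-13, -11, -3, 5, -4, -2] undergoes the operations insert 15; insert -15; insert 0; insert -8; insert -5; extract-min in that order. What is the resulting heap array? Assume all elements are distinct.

[-13, -11, -3, -5, -8, -2, 15, 5, 0, -4]

insert 15:
  append 15 at index 6 → [-13, -11, -3, 5, -4, -2, 15] (no swap needed)
insert -15:
  append -15 at index 7 → [-13, -11, -3, 5, -4, -2, 15, -15]
  -15 < parent 5 at index 3, swap → [-13, -11, -3, -15, -4, -2, 15, 5]
  -15 < parent -11 at index 1, swap → [-13, -15, -3, -11, -4, -2, 15, 5]
  -15 < parent -13 at index 0, swap → [-15, -13, -3, -11, -4, -2, 15, 5]
insert 0:
  append 0 at index 8 → [-15, -13, -3, -11, -4, -2, 15, 5, 0] (no swap needed)
insert -8:
  append -8 at index 9 → [-15, -13, -3, -11, -4, -2, 15, 5, 0, -8]
  -8 < parent -4 at index 4, swap → [-15, -13, -3, -11, -8, -2, 15, 5, 0, -4]
insert -5:
  append -5 at index 10 → [-15, -13, -3, -11, -8, -2, 15, 5, 0, -4, -5] (no swap needed)
extract-min → returns -15:
  remove root -15; move last element -5 to root → [-5, -13, -3, -11, -8, -2, 15, 5, 0, -4]
  -5 vs smaller child -13 at index 1, swap → [-13, -5, -3, -11, -8, -2, 15, 5, 0, -4]
  -5 vs smaller child -11 at index 3, swap → [-13, -11, -3, -5, -8, -2, 15, 5, 0, -4]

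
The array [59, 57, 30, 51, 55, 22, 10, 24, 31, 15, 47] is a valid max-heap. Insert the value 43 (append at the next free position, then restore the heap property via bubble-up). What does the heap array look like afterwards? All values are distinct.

append 43 at index 11 → [59, 57, 30, 51, 55, 22, 10, 24, 31, 15, 47, 43]
43 > parent 22 at index 5, swap → [59, 57, 30, 51, 55, 43, 10, 24, 31, 15, 47, 22]
43 > parent 30 at index 2, swap → [59, 57, 43, 51, 55, 30, 10, 24, 31, 15, 47, 22]

[59, 57, 43, 51, 55, 30, 10, 24, 31, 15, 47, 22]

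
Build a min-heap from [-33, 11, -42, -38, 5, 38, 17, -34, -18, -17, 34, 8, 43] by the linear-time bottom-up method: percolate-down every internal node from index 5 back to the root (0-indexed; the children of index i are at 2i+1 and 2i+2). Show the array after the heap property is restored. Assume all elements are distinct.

[-42, -38, -33, -34, -17, 8, 17, 11, -18, 5, 34, 38, 43]

sift down from index 5:
  38 vs smaller child 8 at index 11, swap → [-33, 11, -42, -38, 5, 8, 17, -34, -18, -17, 34, 38, 43]
sift down from index 4:
  5 vs smaller child -17 at index 9, swap → [-33, 11, -42, -38, -17, 8, 17, -34, -18, 5, 34, 38, 43]
sift down from index 3: already satisfies heap property
sift down from index 2: already satisfies heap property
sift down from index 1:
  11 vs smaller child -38 at index 3, swap → [-33, -38, -42, 11, -17, 8, 17, -34, -18, 5, 34, 38, 43]
  11 vs smaller child -34 at index 7, swap → [-33, -38, -42, -34, -17, 8, 17, 11, -18, 5, 34, 38, 43]
sift down from index 0:
  -33 vs smaller child -42 at index 2, swap → [-42, -38, -33, -34, -17, 8, 17, 11, -18, 5, 34, 38, 43]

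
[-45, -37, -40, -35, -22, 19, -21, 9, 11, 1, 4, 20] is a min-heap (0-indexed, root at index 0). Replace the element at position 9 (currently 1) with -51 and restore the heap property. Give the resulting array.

set index 9 from 1 to -51 → [-45, -37, -40, -35, -22, 19, -21, 9, 11, -51, 4, 20]
-51 < parent -22 at index 4, swap → [-45, -37, -40, -35, -51, 19, -21, 9, 11, -22, 4, 20]
-51 < parent -37 at index 1, swap → [-45, -51, -40, -35, -37, 19, -21, 9, 11, -22, 4, 20]
-51 < parent -45 at index 0, swap → [-51, -45, -40, -35, -37, 19, -21, 9, 11, -22, 4, 20]

[-51, -45, -40, -35, -37, 19, -21, 9, 11, -22, 4, 20]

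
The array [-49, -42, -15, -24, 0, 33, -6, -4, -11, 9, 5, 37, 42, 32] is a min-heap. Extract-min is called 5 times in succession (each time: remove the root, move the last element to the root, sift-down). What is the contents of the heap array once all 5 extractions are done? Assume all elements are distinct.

[-6, -4, 9, 5, 0, 33, 37, 42, 32]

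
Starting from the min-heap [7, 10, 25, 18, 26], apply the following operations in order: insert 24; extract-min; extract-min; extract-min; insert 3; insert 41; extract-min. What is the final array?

[24, 25, 26, 41]

insert 24:
  append 24 at index 5 → [7, 10, 25, 18, 26, 24]
  24 < parent 25 at index 2, swap → [7, 10, 24, 18, 26, 25]
extract-min → returns 7:
  remove root 7; move last element 25 to root → [25, 10, 24, 18, 26]
  25 vs smaller child 10 at index 1, swap → [10, 25, 24, 18, 26]
  25 vs smaller child 18 at index 3, swap → [10, 18, 24, 25, 26]
extract-min → returns 10:
  remove root 10; move last element 26 to root → [26, 18, 24, 25]
  26 vs smaller child 18 at index 1, swap → [18, 26, 24, 25]
  26 vs only child 25 at index 3, swap → [18, 25, 24, 26]
extract-min → returns 18:
  remove root 18; move last element 26 to root → [26, 25, 24]
  26 vs smaller child 24 at index 2, swap → [24, 25, 26]
insert 3:
  append 3 at index 3 → [24, 25, 26, 3]
  3 < parent 25 at index 1, swap → [24, 3, 26, 25]
  3 < parent 24 at index 0, swap → [3, 24, 26, 25]
insert 41:
  append 41 at index 4 → [3, 24, 26, 25, 41] (no swap needed)
extract-min → returns 3:
  remove root 3; move last element 41 to root → [41, 24, 26, 25]
  41 vs smaller child 24 at index 1, swap → [24, 41, 26, 25]
  41 vs only child 25 at index 3, swap → [24, 25, 26, 41]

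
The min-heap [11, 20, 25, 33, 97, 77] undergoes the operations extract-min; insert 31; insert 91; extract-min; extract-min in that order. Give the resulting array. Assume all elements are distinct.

[31, 33, 91, 77, 97]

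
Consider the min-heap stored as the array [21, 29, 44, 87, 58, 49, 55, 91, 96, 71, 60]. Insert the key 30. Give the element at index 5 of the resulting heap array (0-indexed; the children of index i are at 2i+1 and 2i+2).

44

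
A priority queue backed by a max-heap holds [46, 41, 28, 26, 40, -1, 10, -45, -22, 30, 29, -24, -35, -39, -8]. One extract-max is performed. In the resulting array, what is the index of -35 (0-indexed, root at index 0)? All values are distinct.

12

remove root 46; move last element -8 to root → [-8, 41, 28, 26, 40, -1, 10, -45, -22, 30, 29, -24, -35, -39]
-8 vs larger child 41 at index 1, swap → [41, -8, 28, 26, 40, -1, 10, -45, -22, 30, 29, -24, -35, -39]
-8 vs larger child 40 at index 4, swap → [41, 40, 28, 26, -8, -1, 10, -45, -22, 30, 29, -24, -35, -39]
-8 vs larger child 30 at index 9, swap → [41, 40, 28, 26, 30, -1, 10, -45, -22, -8, 29, -24, -35, -39]
resulting array: [41, 40, 28, 26, 30, -1, 10, -45, -22, -8, 29, -24, -35, -39]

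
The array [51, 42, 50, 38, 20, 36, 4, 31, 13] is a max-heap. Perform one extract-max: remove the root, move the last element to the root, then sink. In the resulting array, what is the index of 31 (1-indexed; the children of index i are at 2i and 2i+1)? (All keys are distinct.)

remove root 51; move last element 13 to root → [13, 42, 50, 38, 20, 36, 4, 31]
13 vs larger child 50 at index 3, swap → [50, 42, 13, 38, 20, 36, 4, 31]
13 vs larger child 36 at index 6, swap → [50, 42, 36, 38, 20, 13, 4, 31]
resulting array: [50, 42, 36, 38, 20, 13, 4, 31]

8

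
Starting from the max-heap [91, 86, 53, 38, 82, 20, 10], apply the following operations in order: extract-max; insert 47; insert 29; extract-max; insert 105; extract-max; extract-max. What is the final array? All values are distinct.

[53, 38, 47, 29, 10, 20]

extract-max → returns 91:
  remove root 91; move last element 10 to root → [10, 86, 53, 38, 82, 20]
  10 vs larger child 86 at index 1, swap → [86, 10, 53, 38, 82, 20]
  10 vs larger child 82 at index 4, swap → [86, 82, 53, 38, 10, 20]
insert 47:
  append 47 at index 6 → [86, 82, 53, 38, 10, 20, 47] (no swap needed)
insert 29:
  append 29 at index 7 → [86, 82, 53, 38, 10, 20, 47, 29] (no swap needed)
extract-max → returns 86:
  remove root 86; move last element 29 to root → [29, 82, 53, 38, 10, 20, 47]
  29 vs larger child 82 at index 1, swap → [82, 29, 53, 38, 10, 20, 47]
  29 vs larger child 38 at index 3, swap → [82, 38, 53, 29, 10, 20, 47]
insert 105:
  append 105 at index 7 → [82, 38, 53, 29, 10, 20, 47, 105]
  105 > parent 29 at index 3, swap → [82, 38, 53, 105, 10, 20, 47, 29]
  105 > parent 38 at index 1, swap → [82, 105, 53, 38, 10, 20, 47, 29]
  105 > parent 82 at index 0, swap → [105, 82, 53, 38, 10, 20, 47, 29]
extract-max → returns 105:
  remove root 105; move last element 29 to root → [29, 82, 53, 38, 10, 20, 47]
  29 vs larger child 82 at index 1, swap → [82, 29, 53, 38, 10, 20, 47]
  29 vs larger child 38 at index 3, swap → [82, 38, 53, 29, 10, 20, 47]
extract-max → returns 82:
  remove root 82; move last element 47 to root → [47, 38, 53, 29, 10, 20]
  47 vs larger child 53 at index 2, swap → [53, 38, 47, 29, 10, 20]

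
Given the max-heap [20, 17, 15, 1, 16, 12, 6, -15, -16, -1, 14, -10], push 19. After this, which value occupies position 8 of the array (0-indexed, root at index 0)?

-16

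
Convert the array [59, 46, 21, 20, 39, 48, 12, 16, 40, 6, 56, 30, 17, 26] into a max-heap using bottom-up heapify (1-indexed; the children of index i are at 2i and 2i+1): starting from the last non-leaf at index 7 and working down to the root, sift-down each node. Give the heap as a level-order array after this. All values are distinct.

sift down from index 7:
  12 vs only child 26 at index 14, swap → [59, 46, 21, 20, 39, 48, 26, 16, 40, 6, 56, 30, 17, 12]
sift down from index 6: already satisfies heap property
sift down from index 5:
  39 vs larger child 56 at index 11, swap → [59, 46, 21, 20, 56, 48, 26, 16, 40, 6, 39, 30, 17, 12]
sift down from index 4:
  20 vs larger child 40 at index 9, swap → [59, 46, 21, 40, 56, 48, 26, 16, 20, 6, 39, 30, 17, 12]
sift down from index 3:
  21 vs larger child 48 at index 6, swap → [59, 46, 48, 40, 56, 21, 26, 16, 20, 6, 39, 30, 17, 12]
  21 vs larger child 30 at index 12, swap → [59, 46, 48, 40, 56, 30, 26, 16, 20, 6, 39, 21, 17, 12]
sift down from index 2:
  46 vs larger child 56 at index 5, swap → [59, 56, 48, 40, 46, 30, 26, 16, 20, 6, 39, 21, 17, 12]
sift down from index 1: already satisfies heap property

[59, 56, 48, 40, 46, 30, 26, 16, 20, 6, 39, 21, 17, 12]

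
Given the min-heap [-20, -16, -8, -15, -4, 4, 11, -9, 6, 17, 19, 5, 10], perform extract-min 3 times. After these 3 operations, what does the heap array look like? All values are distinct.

[-9, -4, -8, 5, 17, 4, 11, 10, 6, 19]

extract-min #1 returns -20:
  remove root -20; move last element 10 to root → [10, -16, -8, -15, -4, 4, 11, -9, 6, 17, 19, 5]
  10 vs smaller child -16 at index 1, swap → [-16, 10, -8, -15, -4, 4, 11, -9, 6, 17, 19, 5]
  10 vs smaller child -15 at index 3, swap → [-16, -15, -8, 10, -4, 4, 11, -9, 6, 17, 19, 5]
  10 vs smaller child -9 at index 7, swap → [-16, -15, -8, -9, -4, 4, 11, 10, 6, 17, 19, 5]
extract-min #2 returns -16:
  remove root -16; move last element 5 to root → [5, -15, -8, -9, -4, 4, 11, 10, 6, 17, 19]
  5 vs smaller child -15 at index 1, swap → [-15, 5, -8, -9, -4, 4, 11, 10, 6, 17, 19]
  5 vs smaller child -9 at index 3, swap → [-15, -9, -8, 5, -4, 4, 11, 10, 6, 17, 19]
extract-min #3 returns -15:
  remove root -15; move last element 19 to root → [19, -9, -8, 5, -4, 4, 11, 10, 6, 17]
  19 vs smaller child -9 at index 1, swap → [-9, 19, -8, 5, -4, 4, 11, 10, 6, 17]
  19 vs smaller child -4 at index 4, swap → [-9, -4, -8, 5, 19, 4, 11, 10, 6, 17]
  19 vs only child 17 at index 9, swap → [-9, -4, -8, 5, 17, 4, 11, 10, 6, 19]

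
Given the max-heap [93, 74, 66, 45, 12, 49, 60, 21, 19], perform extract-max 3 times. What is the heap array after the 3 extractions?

extract-max #1 returns 93:
  remove root 93; move last element 19 to root → [19, 74, 66, 45, 12, 49, 60, 21]
  19 vs larger child 74 at index 1, swap → [74, 19, 66, 45, 12, 49, 60, 21]
  19 vs larger child 45 at index 3, swap → [74, 45, 66, 19, 12, 49, 60, 21]
  19 vs only child 21 at index 7, swap → [74, 45, 66, 21, 12, 49, 60, 19]
extract-max #2 returns 74:
  remove root 74; move last element 19 to root → [19, 45, 66, 21, 12, 49, 60]
  19 vs larger child 66 at index 2, swap → [66, 45, 19, 21, 12, 49, 60]
  19 vs larger child 60 at index 6, swap → [66, 45, 60, 21, 12, 49, 19]
extract-max #3 returns 66:
  remove root 66; move last element 19 to root → [19, 45, 60, 21, 12, 49]
  19 vs larger child 60 at index 2, swap → [60, 45, 19, 21, 12, 49]
  19 vs only child 49 at index 5, swap → [60, 45, 49, 21, 12, 19]

[60, 45, 49, 21, 12, 19]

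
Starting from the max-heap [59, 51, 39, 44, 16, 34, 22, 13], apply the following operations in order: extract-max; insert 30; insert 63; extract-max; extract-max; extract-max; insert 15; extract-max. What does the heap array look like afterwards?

extract-max → returns 59:
  remove root 59; move last element 13 to root → [13, 51, 39, 44, 16, 34, 22]
  13 vs larger child 51 at index 1, swap → [51, 13, 39, 44, 16, 34, 22]
  13 vs larger child 44 at index 3, swap → [51, 44, 39, 13, 16, 34, 22]
insert 30:
  append 30 at index 7 → [51, 44, 39, 13, 16, 34, 22, 30]
  30 > parent 13 at index 3, swap → [51, 44, 39, 30, 16, 34, 22, 13]
insert 63:
  append 63 at index 8 → [51, 44, 39, 30, 16, 34, 22, 13, 63]
  63 > parent 30 at index 3, swap → [51, 44, 39, 63, 16, 34, 22, 13, 30]
  63 > parent 44 at index 1, swap → [51, 63, 39, 44, 16, 34, 22, 13, 30]
  63 > parent 51 at index 0, swap → [63, 51, 39, 44, 16, 34, 22, 13, 30]
extract-max → returns 63:
  remove root 63; move last element 30 to root → [30, 51, 39, 44, 16, 34, 22, 13]
  30 vs larger child 51 at index 1, swap → [51, 30, 39, 44, 16, 34, 22, 13]
  30 vs larger child 44 at index 3, swap → [51, 44, 39, 30, 16, 34, 22, 13]
extract-max → returns 51:
  remove root 51; move last element 13 to root → [13, 44, 39, 30, 16, 34, 22]
  13 vs larger child 44 at index 1, swap → [44, 13, 39, 30, 16, 34, 22]
  13 vs larger child 30 at index 3, swap → [44, 30, 39, 13, 16, 34, 22]
extract-max → returns 44:
  remove root 44; move last element 22 to root → [22, 30, 39, 13, 16, 34]
  22 vs larger child 39 at index 2, swap → [39, 30, 22, 13, 16, 34]
  22 vs only child 34 at index 5, swap → [39, 30, 34, 13, 16, 22]
insert 15:
  append 15 at index 6 → [39, 30, 34, 13, 16, 22, 15] (no swap needed)
extract-max → returns 39:
  remove root 39; move last element 15 to root → [15, 30, 34, 13, 16, 22]
  15 vs larger child 34 at index 2, swap → [34, 30, 15, 13, 16, 22]
  15 vs only child 22 at index 5, swap → [34, 30, 22, 13, 16, 15]

[34, 30, 22, 13, 16, 15]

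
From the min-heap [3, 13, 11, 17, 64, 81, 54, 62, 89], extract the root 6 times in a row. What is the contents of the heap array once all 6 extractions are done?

[64, 89, 81]

extract-min #1 returns 3:
  remove root 3; move last element 89 to root → [89, 13, 11, 17, 64, 81, 54, 62]
  89 vs smaller child 11 at index 2, swap → [11, 13, 89, 17, 64, 81, 54, 62]
  89 vs smaller child 54 at index 6, swap → [11, 13, 54, 17, 64, 81, 89, 62]
extract-min #2 returns 11:
  remove root 11; move last element 62 to root → [62, 13, 54, 17, 64, 81, 89]
  62 vs smaller child 13 at index 1, swap → [13, 62, 54, 17, 64, 81, 89]
  62 vs smaller child 17 at index 3, swap → [13, 17, 54, 62, 64, 81, 89]
extract-min #3 returns 13:
  remove root 13; move last element 89 to root → [89, 17, 54, 62, 64, 81]
  89 vs smaller child 17 at index 1, swap → [17, 89, 54, 62, 64, 81]
  89 vs smaller child 62 at index 3, swap → [17, 62, 54, 89, 64, 81]
extract-min #4 returns 17:
  remove root 17; move last element 81 to root → [81, 62, 54, 89, 64]
  81 vs smaller child 54 at index 2, swap → [54, 62, 81, 89, 64]
extract-min #5 returns 54:
  remove root 54; move last element 64 to root → [64, 62, 81, 89]
  64 vs smaller child 62 at index 1, swap → [62, 64, 81, 89]
extract-min #6 returns 62:
  remove root 62; move last element 89 to root → [89, 64, 81]
  89 vs smaller child 64 at index 1, swap → [64, 89, 81]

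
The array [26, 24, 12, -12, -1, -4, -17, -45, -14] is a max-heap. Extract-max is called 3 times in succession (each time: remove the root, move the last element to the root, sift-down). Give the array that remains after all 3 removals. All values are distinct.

[-1, -12, -4, -17, -14, -45]

extract-max #1 returns 26:
  remove root 26; move last element -14 to root → [-14, 24, 12, -12, -1, -4, -17, -45]
  -14 vs larger child 24 at index 1, swap → [24, -14, 12, -12, -1, -4, -17, -45]
  -14 vs larger child -1 at index 4, swap → [24, -1, 12, -12, -14, -4, -17, -45]
extract-max #2 returns 24:
  remove root 24; move last element -45 to root → [-45, -1, 12, -12, -14, -4, -17]
  -45 vs larger child 12 at index 2, swap → [12, -1, -45, -12, -14, -4, -17]
  -45 vs larger child -4 at index 5, swap → [12, -1, -4, -12, -14, -45, -17]
extract-max #3 returns 12:
  remove root 12; move last element -17 to root → [-17, -1, -4, -12, -14, -45]
  -17 vs larger child -1 at index 1, swap → [-1, -17, -4, -12, -14, -45]
  -17 vs larger child -12 at index 3, swap → [-1, -12, -4, -17, -14, -45]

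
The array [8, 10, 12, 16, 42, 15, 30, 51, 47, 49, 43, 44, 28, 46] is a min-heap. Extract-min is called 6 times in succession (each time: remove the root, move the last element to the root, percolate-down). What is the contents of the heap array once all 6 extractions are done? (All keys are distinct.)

[30, 42, 44, 46, 43, 47, 49, 51]

extract-min #1 returns 8:
  remove root 8; move last element 46 to root → [46, 10, 12, 16, 42, 15, 30, 51, 47, 49, 43, 44, 28]
  46 vs smaller child 10 at index 1, swap → [10, 46, 12, 16, 42, 15, 30, 51, 47, 49, 43, 44, 28]
  46 vs smaller child 16 at index 3, swap → [10, 16, 12, 46, 42, 15, 30, 51, 47, 49, 43, 44, 28]
extract-min #2 returns 10:
  remove root 10; move last element 28 to root → [28, 16, 12, 46, 42, 15, 30, 51, 47, 49, 43, 44]
  28 vs smaller child 12 at index 2, swap → [12, 16, 28, 46, 42, 15, 30, 51, 47, 49, 43, 44]
  28 vs smaller child 15 at index 5, swap → [12, 16, 15, 46, 42, 28, 30, 51, 47, 49, 43, 44]
extract-min #3 returns 12:
  remove root 12; move last element 44 to root → [44, 16, 15, 46, 42, 28, 30, 51, 47, 49, 43]
  44 vs smaller child 15 at index 2, swap → [15, 16, 44, 46, 42, 28, 30, 51, 47, 49, 43]
  44 vs smaller child 28 at index 5, swap → [15, 16, 28, 46, 42, 44, 30, 51, 47, 49, 43]
extract-min #4 returns 15:
  remove root 15; move last element 43 to root → [43, 16, 28, 46, 42, 44, 30, 51, 47, 49]
  43 vs smaller child 16 at index 1, swap → [16, 43, 28, 46, 42, 44, 30, 51, 47, 49]
  43 vs smaller child 42 at index 4, swap → [16, 42, 28, 46, 43, 44, 30, 51, 47, 49]
extract-min #5 returns 16:
  remove root 16; move last element 49 to root → [49, 42, 28, 46, 43, 44, 30, 51, 47]
  49 vs smaller child 28 at index 2, swap → [28, 42, 49, 46, 43, 44, 30, 51, 47]
  49 vs smaller child 30 at index 6, swap → [28, 42, 30, 46, 43, 44, 49, 51, 47]
extract-min #6 returns 28:
  remove root 28; move last element 47 to root → [47, 42, 30, 46, 43, 44, 49, 51]
  47 vs smaller child 30 at index 2, swap → [30, 42, 47, 46, 43, 44, 49, 51]
  47 vs smaller child 44 at index 5, swap → [30, 42, 44, 46, 43, 47, 49, 51]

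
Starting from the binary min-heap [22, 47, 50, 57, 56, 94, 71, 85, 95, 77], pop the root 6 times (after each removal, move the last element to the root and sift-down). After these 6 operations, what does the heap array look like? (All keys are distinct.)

[77, 85, 94, 95]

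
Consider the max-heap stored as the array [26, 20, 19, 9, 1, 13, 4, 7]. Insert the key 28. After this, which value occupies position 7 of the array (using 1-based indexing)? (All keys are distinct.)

4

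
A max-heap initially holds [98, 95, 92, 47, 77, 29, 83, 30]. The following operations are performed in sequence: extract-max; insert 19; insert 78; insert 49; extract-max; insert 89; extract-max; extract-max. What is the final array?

extract-max → returns 98:
  remove root 98; move last element 30 to root → [30, 95, 92, 47, 77, 29, 83]
  30 vs larger child 95 at index 1, swap → [95, 30, 92, 47, 77, 29, 83]
  30 vs larger child 77 at index 4, swap → [95, 77, 92, 47, 30, 29, 83]
insert 19:
  append 19 at index 7 → [95, 77, 92, 47, 30, 29, 83, 19] (no swap needed)
insert 78:
  append 78 at index 8 → [95, 77, 92, 47, 30, 29, 83, 19, 78]
  78 > parent 47 at index 3, swap → [95, 77, 92, 78, 30, 29, 83, 19, 47]
  78 > parent 77 at index 1, swap → [95, 78, 92, 77, 30, 29, 83, 19, 47]
insert 49:
  append 49 at index 9 → [95, 78, 92, 77, 30, 29, 83, 19, 47, 49]
  49 > parent 30 at index 4, swap → [95, 78, 92, 77, 49, 29, 83, 19, 47, 30]
extract-max → returns 95:
  remove root 95; move last element 30 to root → [30, 78, 92, 77, 49, 29, 83, 19, 47]
  30 vs larger child 92 at index 2, swap → [92, 78, 30, 77, 49, 29, 83, 19, 47]
  30 vs larger child 83 at index 6, swap → [92, 78, 83, 77, 49, 29, 30, 19, 47]
insert 89:
  append 89 at index 9 → [92, 78, 83, 77, 49, 29, 30, 19, 47, 89]
  89 > parent 49 at index 4, swap → [92, 78, 83, 77, 89, 29, 30, 19, 47, 49]
  89 > parent 78 at index 1, swap → [92, 89, 83, 77, 78, 29, 30, 19, 47, 49]
extract-max → returns 92:
  remove root 92; move last element 49 to root → [49, 89, 83, 77, 78, 29, 30, 19, 47]
  49 vs larger child 89 at index 1, swap → [89, 49, 83, 77, 78, 29, 30, 19, 47]
  49 vs larger child 78 at index 4, swap → [89, 78, 83, 77, 49, 29, 30, 19, 47]
extract-max → returns 89:
  remove root 89; move last element 47 to root → [47, 78, 83, 77, 49, 29, 30, 19]
  47 vs larger child 83 at index 2, swap → [83, 78, 47, 77, 49, 29, 30, 19]

[83, 78, 47, 77, 49, 29, 30, 19]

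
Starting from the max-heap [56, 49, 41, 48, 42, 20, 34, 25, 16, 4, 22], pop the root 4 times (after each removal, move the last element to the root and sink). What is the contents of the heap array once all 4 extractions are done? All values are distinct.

extract-max #1 returns 56:
  remove root 56; move last element 22 to root → [22, 49, 41, 48, 42, 20, 34, 25, 16, 4]
  22 vs larger child 49 at index 1, swap → [49, 22, 41, 48, 42, 20, 34, 25, 16, 4]
  22 vs larger child 48 at index 3, swap → [49, 48, 41, 22, 42, 20, 34, 25, 16, 4]
  22 vs larger child 25 at index 7, swap → [49, 48, 41, 25, 42, 20, 34, 22, 16, 4]
extract-max #2 returns 49:
  remove root 49; move last element 4 to root → [4, 48, 41, 25, 42, 20, 34, 22, 16]
  4 vs larger child 48 at index 1, swap → [48, 4, 41, 25, 42, 20, 34, 22, 16]
  4 vs larger child 42 at index 4, swap → [48, 42, 41, 25, 4, 20, 34, 22, 16]
extract-max #3 returns 48:
  remove root 48; move last element 16 to root → [16, 42, 41, 25, 4, 20, 34, 22]
  16 vs larger child 42 at index 1, swap → [42, 16, 41, 25, 4, 20, 34, 22]
  16 vs larger child 25 at index 3, swap → [42, 25, 41, 16, 4, 20, 34, 22]
  16 vs only child 22 at index 7, swap → [42, 25, 41, 22, 4, 20, 34, 16]
extract-max #4 returns 42:
  remove root 42; move last element 16 to root → [16, 25, 41, 22, 4, 20, 34]
  16 vs larger child 41 at index 2, swap → [41, 25, 16, 22, 4, 20, 34]
  16 vs larger child 34 at index 6, swap → [41, 25, 34, 22, 4, 20, 16]

[41, 25, 34, 22, 4, 20, 16]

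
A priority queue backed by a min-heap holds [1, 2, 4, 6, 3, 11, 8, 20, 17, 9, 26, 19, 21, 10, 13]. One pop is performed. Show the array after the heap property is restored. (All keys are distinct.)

remove root 1; move last element 13 to root → [13, 2, 4, 6, 3, 11, 8, 20, 17, 9, 26, 19, 21, 10]
13 vs smaller child 2 at index 1, swap → [2, 13, 4, 6, 3, 11, 8, 20, 17, 9, 26, 19, 21, 10]
13 vs smaller child 3 at index 4, swap → [2, 3, 4, 6, 13, 11, 8, 20, 17, 9, 26, 19, 21, 10]
13 vs smaller child 9 at index 9, swap → [2, 3, 4, 6, 9, 11, 8, 20, 17, 13, 26, 19, 21, 10]

[2, 3, 4, 6, 9, 11, 8, 20, 17, 13, 26, 19, 21, 10]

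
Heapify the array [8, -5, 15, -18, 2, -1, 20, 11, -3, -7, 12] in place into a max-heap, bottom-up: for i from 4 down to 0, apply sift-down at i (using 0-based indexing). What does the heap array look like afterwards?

[20, 12, 15, 11, 2, -1, 8, -18, -3, -7, -5]

sift down from index 4:
  2 vs larger child 12 at index 10, swap → [8, -5, 15, -18, 12, -1, 20, 11, -3, -7, 2]
sift down from index 3:
  -18 vs larger child 11 at index 7, swap → [8, -5, 15, 11, 12, -1, 20, -18, -3, -7, 2]
sift down from index 2:
  15 vs larger child 20 at index 6, swap → [8, -5, 20, 11, 12, -1, 15, -18, -3, -7, 2]
sift down from index 1:
  -5 vs larger child 12 at index 4, swap → [8, 12, 20, 11, -5, -1, 15, -18, -3, -7, 2]
  -5 vs larger child 2 at index 10, swap → [8, 12, 20, 11, 2, -1, 15, -18, -3, -7, -5]
sift down from index 0:
  8 vs larger child 20 at index 2, swap → [20, 12, 8, 11, 2, -1, 15, -18, -3, -7, -5]
  8 vs larger child 15 at index 6, swap → [20, 12, 15, 11, 2, -1, 8, -18, -3, -7, -5]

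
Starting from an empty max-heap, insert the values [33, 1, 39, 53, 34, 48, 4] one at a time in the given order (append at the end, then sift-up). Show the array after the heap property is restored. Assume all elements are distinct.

[53, 39, 48, 1, 34, 33, 4]

Insert 33:
  append 33 at index 0 → [33] (no swap needed)
Insert 1:
  append 1 at index 1 → [33, 1] (no swap needed)
Insert 39:
  append 39 at index 2 → [33, 1, 39]
  39 > parent 33 at index 0, swap → [39, 1, 33]
Insert 53:
  append 53 at index 3 → [39, 1, 33, 53]
  53 > parent 1 at index 1, swap → [39, 53, 33, 1]
  53 > parent 39 at index 0, swap → [53, 39, 33, 1]
Insert 34:
  append 34 at index 4 → [53, 39, 33, 1, 34] (no swap needed)
Insert 48:
  append 48 at index 5 → [53, 39, 33, 1, 34, 48]
  48 > parent 33 at index 2, swap → [53, 39, 48, 1, 34, 33]
Insert 4:
  append 4 at index 6 → [53, 39, 48, 1, 34, 33, 4] (no swap needed)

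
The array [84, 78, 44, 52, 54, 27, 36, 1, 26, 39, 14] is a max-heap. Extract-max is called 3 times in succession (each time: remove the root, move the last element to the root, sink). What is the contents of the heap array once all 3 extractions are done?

extract-max #1 returns 84:
  remove root 84; move last element 14 to root → [14, 78, 44, 52, 54, 27, 36, 1, 26, 39]
  14 vs larger child 78 at index 1, swap → [78, 14, 44, 52, 54, 27, 36, 1, 26, 39]
  14 vs larger child 54 at index 4, swap → [78, 54, 44, 52, 14, 27, 36, 1, 26, 39]
  14 vs only child 39 at index 9, swap → [78, 54, 44, 52, 39, 27, 36, 1, 26, 14]
extract-max #2 returns 78:
  remove root 78; move last element 14 to root → [14, 54, 44, 52, 39, 27, 36, 1, 26]
  14 vs larger child 54 at index 1, swap → [54, 14, 44, 52, 39, 27, 36, 1, 26]
  14 vs larger child 52 at index 3, swap → [54, 52, 44, 14, 39, 27, 36, 1, 26]
  14 vs larger child 26 at index 8, swap → [54, 52, 44, 26, 39, 27, 36, 1, 14]
extract-max #3 returns 54:
  remove root 54; move last element 14 to root → [14, 52, 44, 26, 39, 27, 36, 1]
  14 vs larger child 52 at index 1, swap → [52, 14, 44, 26, 39, 27, 36, 1]
  14 vs larger child 39 at index 4, swap → [52, 39, 44, 26, 14, 27, 36, 1]

[52, 39, 44, 26, 14, 27, 36, 1]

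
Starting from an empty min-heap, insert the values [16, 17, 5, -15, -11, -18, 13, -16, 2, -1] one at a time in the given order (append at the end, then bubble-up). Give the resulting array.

Insert 16:
  append 16 at index 0 → [16] (no swap needed)
Insert 17:
  append 17 at index 1 → [16, 17] (no swap needed)
Insert 5:
  append 5 at index 2 → [16, 17, 5]
  5 < parent 16 at index 0, swap → [5, 17, 16]
Insert -15:
  append -15 at index 3 → [5, 17, 16, -15]
  -15 < parent 17 at index 1, swap → [5, -15, 16, 17]
  -15 < parent 5 at index 0, swap → [-15, 5, 16, 17]
Insert -11:
  append -11 at index 4 → [-15, 5, 16, 17, -11]
  -11 < parent 5 at index 1, swap → [-15, -11, 16, 17, 5]
Insert -18:
  append -18 at index 5 → [-15, -11, 16, 17, 5, -18]
  -18 < parent 16 at index 2, swap → [-15, -11, -18, 17, 5, 16]
  -18 < parent -15 at index 0, swap → [-18, -11, -15, 17, 5, 16]
Insert 13:
  append 13 at index 6 → [-18, -11, -15, 17, 5, 16, 13] (no swap needed)
Insert -16:
  append -16 at index 7 → [-18, -11, -15, 17, 5, 16, 13, -16]
  -16 < parent 17 at index 3, swap → [-18, -11, -15, -16, 5, 16, 13, 17]
  -16 < parent -11 at index 1, swap → [-18, -16, -15, -11, 5, 16, 13, 17]
Insert 2:
  append 2 at index 8 → [-18, -16, -15, -11, 5, 16, 13, 17, 2] (no swap needed)
Insert -1:
  append -1 at index 9 → [-18, -16, -15, -11, 5, 16, 13, 17, 2, -1]
  -1 < parent 5 at index 4, swap → [-18, -16, -15, -11, -1, 16, 13, 17, 2, 5]

[-18, -16, -15, -11, -1, 16, 13, 17, 2, 5]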